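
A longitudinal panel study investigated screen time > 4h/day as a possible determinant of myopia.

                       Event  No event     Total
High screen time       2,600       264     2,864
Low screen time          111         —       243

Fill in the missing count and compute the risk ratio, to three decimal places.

The missing cell is in the unexposed row: 243 − 111 = 132.
So a = 2600, b = 264, c = 111, d = 132.
RR = [a/(a+b)] / [c/(c+d)] = (2600/2864) / (111/243) = 0.90782/0.45679 = 1.98739

1.987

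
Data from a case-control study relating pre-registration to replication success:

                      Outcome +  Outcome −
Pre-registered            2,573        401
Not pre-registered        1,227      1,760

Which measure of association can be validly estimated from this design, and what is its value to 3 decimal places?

Cells: a = 2573, b = 401, c = 1227, d = 1760.
This is a case-control study: participants were sampled on outcome status, so risks in the source population cannot be estimated directly — relative risk is not valid here. The odds ratio is the appropriate measure.
OR = (a·d)/(b·c) = (2573 × 1760) / (401 × 1227) = 4528480 / 492027 = 9.20372

9.204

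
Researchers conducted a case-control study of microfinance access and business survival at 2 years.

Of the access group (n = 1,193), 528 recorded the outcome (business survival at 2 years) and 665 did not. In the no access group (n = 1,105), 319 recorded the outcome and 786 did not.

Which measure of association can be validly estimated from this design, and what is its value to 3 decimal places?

1.956

From the description: a = 528, b = 665, c = 319, d = 786.
This is a case-control study: participants were sampled on outcome status, so risks in the source population cannot be estimated directly — relative risk is not valid here. The odds ratio is the appropriate measure.
OR = (a·d)/(b·c) = (528 × 786) / (665 × 319) = 415008 / 212135 = 1.95634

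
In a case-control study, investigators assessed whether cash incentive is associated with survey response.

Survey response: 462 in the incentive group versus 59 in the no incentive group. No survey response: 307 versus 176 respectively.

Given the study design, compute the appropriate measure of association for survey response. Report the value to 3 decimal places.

4.489

From the description: a = 462, b = 307, c = 59, d = 176.
This is a case-control study: participants were sampled on outcome status, so risks in the source population cannot be estimated directly — relative risk is not valid here. The odds ratio is the appropriate measure.
OR = (a·d)/(b·c) = (462 × 176) / (307 × 59) = 81312 / 18113 = 4.48915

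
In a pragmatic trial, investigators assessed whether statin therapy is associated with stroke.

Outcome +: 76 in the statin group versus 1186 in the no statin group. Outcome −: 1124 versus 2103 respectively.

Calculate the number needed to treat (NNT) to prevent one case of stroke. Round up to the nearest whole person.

Risk in treated group = 76/1200 = 0.06333; risk in control = 1186/3289 = 0.36060.
Absolute risk reduction = 0.36060 − 0.06333 = 0.29726
NNT = 1 / ARR = 1 / 0.29726 = 3.364 → round up → 4

4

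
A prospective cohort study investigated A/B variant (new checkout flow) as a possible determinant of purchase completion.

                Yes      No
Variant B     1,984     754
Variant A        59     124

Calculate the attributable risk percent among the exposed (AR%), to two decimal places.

55.51

Cells: a = 1984, b = 754, c = 59, d = 124.
Risk in exposed = 1984/2738 = 0.72462; risk in unexposed = 59/183 = 0.32240.
RR = 0.72462/0.32240 = 2.24754
AR% = (RR − 1)/RR × 100 = (2.24754 − 1)/2.24754 × 100 = 55.5069%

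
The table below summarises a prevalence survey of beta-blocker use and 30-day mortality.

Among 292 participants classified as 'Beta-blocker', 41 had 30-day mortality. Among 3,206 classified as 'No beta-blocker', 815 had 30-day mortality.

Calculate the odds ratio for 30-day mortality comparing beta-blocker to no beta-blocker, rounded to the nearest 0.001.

0.479

From the description: a = 41, b = 251, c = 815, d = 2391.
OR = (a·d)/(b·c) = (41 × 2391) / (251 × 815) = 98031 / 204565 = 0.47922
Exposure is associated with lower odds of 30-day mortality (OR = 0.48 < 1).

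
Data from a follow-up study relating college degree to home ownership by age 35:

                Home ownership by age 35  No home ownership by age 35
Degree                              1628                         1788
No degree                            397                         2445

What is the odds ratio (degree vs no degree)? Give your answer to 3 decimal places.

Cells: a = 1628, b = 1788, c = 397, d = 2445.
OR = (a·d)/(b·c) = (1628 × 2445) / (1788 × 397) = 3980460 / 709836 = 5.60758
The odds of home ownership by age 35 are about 5.61 times as high in the degree group.

5.608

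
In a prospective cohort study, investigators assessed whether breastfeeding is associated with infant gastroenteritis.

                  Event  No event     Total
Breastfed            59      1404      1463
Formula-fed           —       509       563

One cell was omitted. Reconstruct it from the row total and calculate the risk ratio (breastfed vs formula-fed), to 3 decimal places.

0.420

The missing cell is in the unexposed row: 563 − 509 = 54.
So a = 59, b = 1404, c = 54, d = 509.
RR = [a/(a+b)] / [c/(c+d)] = (59/1463) / (54/563) = 0.04033/0.09591 = 0.42046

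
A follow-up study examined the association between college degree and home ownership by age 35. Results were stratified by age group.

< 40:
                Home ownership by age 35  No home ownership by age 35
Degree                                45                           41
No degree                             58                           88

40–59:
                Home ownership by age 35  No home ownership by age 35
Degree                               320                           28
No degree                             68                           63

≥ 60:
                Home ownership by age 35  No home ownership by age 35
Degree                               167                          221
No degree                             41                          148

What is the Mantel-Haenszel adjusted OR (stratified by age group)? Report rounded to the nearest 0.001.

OR_MH = Σ(aᵢdᵢ/nᵢ) / Σ(bᵢcᵢ/nᵢ), where nᵢ is the stratum total.
Stratum 1 (< 40): n = 232; a·d/n = 45·88/232 = 17.0690; b·c/n = 41·58/232 = 10.2500
Stratum 2 (40–59): n = 479; a·d/n = 320·63/479 = 42.0877; b·c/n = 28·68/479 = 3.9749
Stratum 3 (≥ 60): n = 577; a·d/n = 167·148/577 = 42.8354; b·c/n = 221·41/577 = 15.7036
OR_MH = (17.0690 + 42.0877 + 42.8354) / (10.2500 + 3.9749 + 15.7036) = 101.9920 / 29.9286 = 3.40785

3.408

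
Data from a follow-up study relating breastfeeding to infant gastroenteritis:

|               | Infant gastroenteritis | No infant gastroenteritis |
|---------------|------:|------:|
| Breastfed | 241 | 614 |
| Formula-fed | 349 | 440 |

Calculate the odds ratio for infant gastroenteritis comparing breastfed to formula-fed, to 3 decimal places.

0.495

Cells: a = 241, b = 614, c = 349, d = 440.
OR = (a·d)/(b·c) = (241 × 440) / (614 × 349) = 106040 / 214286 = 0.49485
Exposure is associated with lower odds of infant gastroenteritis (OR = 0.49 < 1).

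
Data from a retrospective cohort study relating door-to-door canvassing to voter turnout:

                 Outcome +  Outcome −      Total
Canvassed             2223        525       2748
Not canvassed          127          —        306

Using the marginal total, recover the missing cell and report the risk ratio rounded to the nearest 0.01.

The missing cell is in the unexposed row: 306 − 127 = 179.
So a = 2223, b = 525, c = 127, d = 179.
RR = [a/(a+b)] / [c/(c+d)] = (2223/2748) / (127/306) = 0.80895/0.41503 = 1.94913

1.95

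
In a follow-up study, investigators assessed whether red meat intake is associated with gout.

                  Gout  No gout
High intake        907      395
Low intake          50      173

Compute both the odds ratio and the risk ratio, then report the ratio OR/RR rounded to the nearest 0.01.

2.56

Cells: a = 907, b = 395, c = 50, d = 173.
OR = (907·173)/(395·50) = 156911/19750 = 7.94486
Risk in exposed = 907/1302 = 0.69662; risk in unexposed = 50/223 = 0.22422; RR = 3.10693
OR/RR = 7.94486 / 3.10693 = 2.55714
The outcome is not rare, so the OR lies further from 1 than the RR.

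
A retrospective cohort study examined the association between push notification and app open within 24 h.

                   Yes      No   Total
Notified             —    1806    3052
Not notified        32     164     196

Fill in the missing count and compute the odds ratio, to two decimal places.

3.54

The missing cell is in the exposed row: 3052 − 1806 = 1246.
So a = 1246, b = 1806, c = 32, d = 164.
OR = (a·d)/(b·c) = (1246 × 164) / (1806 × 32) = 204344 / 57792 = 3.53585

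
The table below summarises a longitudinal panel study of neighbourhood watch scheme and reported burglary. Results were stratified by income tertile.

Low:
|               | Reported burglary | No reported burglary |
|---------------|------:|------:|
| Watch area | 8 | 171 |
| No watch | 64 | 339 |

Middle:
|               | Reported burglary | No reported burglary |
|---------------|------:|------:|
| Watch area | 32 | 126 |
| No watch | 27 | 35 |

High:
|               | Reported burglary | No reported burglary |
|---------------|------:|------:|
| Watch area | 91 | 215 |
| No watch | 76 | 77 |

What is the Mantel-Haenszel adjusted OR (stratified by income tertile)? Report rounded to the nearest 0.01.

OR_MH = Σ(aᵢdᵢ/nᵢ) / Σ(bᵢcᵢ/nᵢ), where nᵢ is the stratum total.
Stratum 1 (Low): n = 582; a·d/n = 8·339/582 = 4.6598; b·c/n = 171·64/582 = 18.8041
Stratum 2 (Middle): n = 220; a·d/n = 32·35/220 = 5.0909; b·c/n = 126·27/220 = 15.4636
Stratum 3 (High): n = 459; a·d/n = 91·77/459 = 15.2658; b·c/n = 215·76/459 = 35.5991
OR_MH = (4.6598 + 5.0909 + 15.2658) / (18.8041 + 15.4636 + 35.5991) = 25.0165 / 69.8669 = 0.35806

0.36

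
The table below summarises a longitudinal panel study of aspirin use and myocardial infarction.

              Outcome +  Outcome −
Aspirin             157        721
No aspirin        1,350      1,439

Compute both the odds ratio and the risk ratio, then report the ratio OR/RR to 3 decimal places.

Cells: a = 157, b = 721, c = 1350, d = 1439.
OR = (157·1439)/(721·1350) = 225923/973350 = 0.23211
Risk in exposed = 157/878 = 0.17882; risk in unexposed = 1350/2789 = 0.48404; RR = 0.36942
OR/RR = 0.23211 / 0.36942 = 0.62831
The outcome is not rare, so the OR lies further from 1 than the RR.

0.628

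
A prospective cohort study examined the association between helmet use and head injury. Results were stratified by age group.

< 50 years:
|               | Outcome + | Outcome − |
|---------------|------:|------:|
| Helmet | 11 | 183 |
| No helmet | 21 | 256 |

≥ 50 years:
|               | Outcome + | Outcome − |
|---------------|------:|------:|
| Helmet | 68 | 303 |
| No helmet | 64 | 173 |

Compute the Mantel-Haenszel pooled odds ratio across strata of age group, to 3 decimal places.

0.632

OR_MH = Σ(aᵢdᵢ/nᵢ) / Σ(bᵢcᵢ/nᵢ), where nᵢ is the stratum total.
Stratum 1 (< 50 years): n = 471; a·d/n = 11·256/471 = 5.9788; b·c/n = 183·21/471 = 8.1592
Stratum 2 (≥ 50 years): n = 608; a·d/n = 68·173/608 = 19.3487; b·c/n = 303·64/608 = 31.8947
OR_MH = (5.9788 + 19.3487) / (8.1592 + 31.8947) = 25.3275 / 40.0540 = 0.63233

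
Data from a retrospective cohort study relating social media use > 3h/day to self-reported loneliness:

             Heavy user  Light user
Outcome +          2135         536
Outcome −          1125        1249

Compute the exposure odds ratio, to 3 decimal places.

Reading the table with exposure as columns: a = 2135 (Heavy user, case), b = 1125 (Heavy user, non-case), c = 536 (Light user, case), d = 1249.
OR = (a·d)/(b·c) = (2135 × 1249) / (1125 × 536) = 2666615 / 603000 = 4.42225
The odds of self-reported loneliness are about 4.42 times as high in the heavy user group.

4.422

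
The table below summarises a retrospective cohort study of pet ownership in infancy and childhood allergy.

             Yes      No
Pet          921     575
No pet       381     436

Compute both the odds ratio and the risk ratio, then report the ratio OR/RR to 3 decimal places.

Cells: a = 921, b = 575, c = 381, d = 436.
OR = (921·436)/(575·381) = 401556/219075 = 1.83296
Risk in exposed = 921/1496 = 0.61564; risk in unexposed = 381/817 = 0.46634; RR = 1.32016
OR/RR = 1.83296 / 1.32016 = 1.38844
The outcome is not rare, so the OR lies further from 1 than the RR.

1.388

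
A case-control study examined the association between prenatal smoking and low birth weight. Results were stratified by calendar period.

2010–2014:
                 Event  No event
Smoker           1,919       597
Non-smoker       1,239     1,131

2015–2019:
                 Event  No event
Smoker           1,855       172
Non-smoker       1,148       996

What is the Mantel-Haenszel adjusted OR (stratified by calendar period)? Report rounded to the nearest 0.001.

OR_MH = Σ(aᵢdᵢ/nᵢ) / Σ(bᵢcᵢ/nᵢ), where nᵢ is the stratum total.
Stratum 1 (2010–2014): n = 4886; a·d/n = 1919·1131/4886 = 444.2057; b·c/n = 597·1239/4886 = 151.3883
Stratum 2 (2015–2019): n = 4171; a·d/n = 1855·996/4171 = 442.9585; b·c/n = 172·1148/4171 = 47.3402
OR_MH = (444.2057 + 442.9585) / (151.3883 + 47.3402) = 887.1642 / 198.7285 = 4.46420

4.464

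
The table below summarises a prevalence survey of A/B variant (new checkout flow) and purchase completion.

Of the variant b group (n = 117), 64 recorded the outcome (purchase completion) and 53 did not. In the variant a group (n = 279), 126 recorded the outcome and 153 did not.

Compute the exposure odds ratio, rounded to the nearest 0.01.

1.47

From the description: a = 64, b = 53, c = 126, d = 153.
OR = (a·d)/(b·c) = (64 × 153) / (53 × 126) = 9792 / 6678 = 1.46631
The odds of purchase completion are about 1.47 times as high in the variant b group.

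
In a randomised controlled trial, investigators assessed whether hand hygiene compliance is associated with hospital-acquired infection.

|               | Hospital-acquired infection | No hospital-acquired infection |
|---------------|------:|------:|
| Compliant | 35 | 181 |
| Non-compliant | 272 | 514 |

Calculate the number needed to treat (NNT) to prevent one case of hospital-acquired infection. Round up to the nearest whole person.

Risk in treated group = 35/216 = 0.16204; risk in control = 272/786 = 0.34606.
Absolute risk reduction = 0.34606 − 0.16204 = 0.18402
NNT = 1 / ARR = 1 / 0.18402 = 5.434 → round up → 6

6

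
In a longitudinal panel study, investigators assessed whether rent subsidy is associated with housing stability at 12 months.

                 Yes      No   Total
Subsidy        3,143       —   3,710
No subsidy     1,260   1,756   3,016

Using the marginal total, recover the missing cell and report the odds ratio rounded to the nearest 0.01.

7.73

The missing cell is in the exposed row: 3710 − 3143 = 567.
So a = 3143, b = 567, c = 1260, d = 1756.
OR = (a·d)/(b·c) = (3143 × 1756) / (567 × 1260) = 5519108 / 714420 = 7.72530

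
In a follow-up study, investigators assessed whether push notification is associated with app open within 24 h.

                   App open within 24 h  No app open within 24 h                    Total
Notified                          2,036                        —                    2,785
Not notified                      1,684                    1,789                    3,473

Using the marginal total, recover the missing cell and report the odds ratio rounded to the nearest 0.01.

2.89

The missing cell is in the exposed row: 2785 − 2036 = 749.
So a = 2036, b = 749, c = 1684, d = 1789.
OR = (a·d)/(b·c) = (2036 × 1789) / (749 × 1684) = 3642404 / 1261316 = 2.88778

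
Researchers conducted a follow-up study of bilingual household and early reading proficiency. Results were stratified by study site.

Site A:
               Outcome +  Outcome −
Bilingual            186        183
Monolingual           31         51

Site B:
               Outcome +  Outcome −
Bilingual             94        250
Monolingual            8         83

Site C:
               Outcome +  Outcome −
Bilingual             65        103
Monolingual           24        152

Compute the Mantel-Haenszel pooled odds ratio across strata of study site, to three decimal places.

OR_MH = Σ(aᵢdᵢ/nᵢ) / Σ(bᵢcᵢ/nᵢ), where nᵢ is the stratum total.
Stratum 1 (Site A): n = 451; a·d/n = 186·51/451 = 21.0333; b·c/n = 183·31/451 = 12.5787
Stratum 2 (Site B): n = 435; a·d/n = 94·83/435 = 17.9356; b·c/n = 250·8/435 = 4.5977
Stratum 3 (Site C): n = 344; a·d/n = 65·152/344 = 28.7209; b·c/n = 103·24/344 = 7.1860
OR_MH = (21.0333 + 17.9356 + 28.7209) / (12.5787 + 4.5977 + 7.1860) = 67.6898 / 24.3625 = 2.77845

2.778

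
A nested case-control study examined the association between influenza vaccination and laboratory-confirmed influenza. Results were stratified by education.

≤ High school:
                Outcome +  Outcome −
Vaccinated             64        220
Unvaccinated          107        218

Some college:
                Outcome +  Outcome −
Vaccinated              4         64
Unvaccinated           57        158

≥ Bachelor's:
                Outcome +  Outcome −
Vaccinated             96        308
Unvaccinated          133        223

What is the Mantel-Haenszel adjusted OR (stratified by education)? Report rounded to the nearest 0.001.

OR_MH = Σ(aᵢdᵢ/nᵢ) / Σ(bᵢcᵢ/nᵢ), where nᵢ is the stratum total.
Stratum 1 (≤ High school): n = 609; a·d/n = 64·218/609 = 22.9097; b·c/n = 220·107/609 = 38.6535
Stratum 2 (Some college): n = 283; a·d/n = 4·158/283 = 2.2332; b·c/n = 64·57/283 = 12.8905
Stratum 3 (≥ Bachelor's): n = 760; a·d/n = 96·223/760 = 28.1684; b·c/n = 308·133/760 = 53.9000
OR_MH = (22.9097 + 2.2332 + 28.1684) / (38.6535 + 12.8905 + 53.9000) = 53.3113 / 105.4440 = 0.50559

0.506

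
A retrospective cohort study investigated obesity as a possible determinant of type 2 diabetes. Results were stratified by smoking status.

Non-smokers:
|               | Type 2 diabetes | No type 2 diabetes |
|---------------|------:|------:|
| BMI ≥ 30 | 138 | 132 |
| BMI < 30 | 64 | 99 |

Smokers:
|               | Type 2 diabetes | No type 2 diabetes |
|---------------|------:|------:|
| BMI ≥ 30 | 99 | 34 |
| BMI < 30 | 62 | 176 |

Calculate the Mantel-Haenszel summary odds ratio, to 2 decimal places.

3.12

OR_MH = Σ(aᵢdᵢ/nᵢ) / Σ(bᵢcᵢ/nᵢ), where nᵢ is the stratum total.
Stratum 1 (Non-smokers): n = 433; a·d/n = 138·99/433 = 31.5520; b·c/n = 132·64/433 = 19.5104
Stratum 2 (Smokers): n = 371; a·d/n = 99·176/371 = 46.9650; b·c/n = 34·62/371 = 5.6819
OR_MH = (31.5520 + 46.9650) / (19.5104 + 5.6819) = 78.5169 / 25.1923 = 3.11670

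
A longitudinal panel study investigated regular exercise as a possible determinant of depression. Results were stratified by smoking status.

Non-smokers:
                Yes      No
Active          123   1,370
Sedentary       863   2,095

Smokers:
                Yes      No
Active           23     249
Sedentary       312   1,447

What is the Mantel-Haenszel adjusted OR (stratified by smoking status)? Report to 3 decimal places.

0.244

OR_MH = Σ(aᵢdᵢ/nᵢ) / Σ(bᵢcᵢ/nᵢ), where nᵢ is the stratum total.
Stratum 1 (Non-smokers): n = 4451; a·d/n = 123·2095/4451 = 57.8937; b·c/n = 1370·863/4451 = 265.6279
Stratum 2 (Smokers): n = 2031; a·d/n = 23·1447/2031 = 16.3865; b·c/n = 249·312/2031 = 38.2511
OR_MH = (57.8937 + 16.3865) / (265.6279 + 38.2511) = 74.2802 / 303.8791 = 0.24444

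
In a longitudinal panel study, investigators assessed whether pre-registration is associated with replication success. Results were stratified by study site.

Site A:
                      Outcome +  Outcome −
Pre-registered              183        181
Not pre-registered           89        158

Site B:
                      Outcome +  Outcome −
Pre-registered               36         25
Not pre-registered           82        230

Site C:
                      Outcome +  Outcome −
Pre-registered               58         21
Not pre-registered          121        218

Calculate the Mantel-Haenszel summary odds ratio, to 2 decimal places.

OR_MH = Σ(aᵢdᵢ/nᵢ) / Σ(bᵢcᵢ/nᵢ), where nᵢ is the stratum total.
Stratum 1 (Site A): n = 611; a·d/n = 183·158/611 = 47.3224; b·c/n = 181·89/611 = 26.3650
Stratum 2 (Site B): n = 373; a·d/n = 36·230/373 = 22.1984; b·c/n = 25·82/373 = 5.4960
Stratum 3 (Site C): n = 418; a·d/n = 58·218/418 = 30.2488; b·c/n = 21·121/418 = 6.0789
OR_MH = (47.3224 + 22.1984 + 30.2488) / (26.3650 + 5.4960 + 6.0789) = 99.7696 / 37.9399 = 2.62968

2.63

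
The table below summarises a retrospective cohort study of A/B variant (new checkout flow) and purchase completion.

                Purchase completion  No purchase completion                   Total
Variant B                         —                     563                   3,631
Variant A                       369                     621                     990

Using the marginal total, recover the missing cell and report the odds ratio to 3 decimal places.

The missing cell is in the exposed row: 3631 − 563 = 3068.
So a = 3068, b = 563, c = 369, d = 621.
OR = (a·d)/(b·c) = (3068 × 621) / (563 × 369) = 1905228 / 207747 = 9.17090

9.171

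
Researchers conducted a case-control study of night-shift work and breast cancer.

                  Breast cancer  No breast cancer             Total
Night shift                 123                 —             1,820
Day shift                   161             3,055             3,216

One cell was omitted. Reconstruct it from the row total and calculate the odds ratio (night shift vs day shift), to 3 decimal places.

1.375

The missing cell is in the exposed row: 1820 − 123 = 1697.
So a = 123, b = 1697, c = 161, d = 3055.
OR = (a·d)/(b·c) = (123 × 3055) / (1697 × 161) = 375765 / 273217 = 1.37534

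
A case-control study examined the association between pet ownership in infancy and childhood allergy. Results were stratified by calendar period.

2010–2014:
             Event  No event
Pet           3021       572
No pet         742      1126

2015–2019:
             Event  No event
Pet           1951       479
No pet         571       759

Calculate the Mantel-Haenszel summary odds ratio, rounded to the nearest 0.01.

6.76

OR_MH = Σ(aᵢdᵢ/nᵢ) / Σ(bᵢcᵢ/nᵢ), where nᵢ is the stratum total.
Stratum 1 (2010–2014): n = 5461; a·d/n = 3021·1126/5461 = 622.8980; b·c/n = 572·742/5461 = 77.7191
Stratum 2 (2015–2019): n = 3760; a·d/n = 1951·759/3760 = 393.8322; b·c/n = 479·571/3760 = 72.7418
OR_MH = (622.8980 + 393.8322) / (77.7191 + 72.7418) = 1016.7302 / 150.4609 = 6.75744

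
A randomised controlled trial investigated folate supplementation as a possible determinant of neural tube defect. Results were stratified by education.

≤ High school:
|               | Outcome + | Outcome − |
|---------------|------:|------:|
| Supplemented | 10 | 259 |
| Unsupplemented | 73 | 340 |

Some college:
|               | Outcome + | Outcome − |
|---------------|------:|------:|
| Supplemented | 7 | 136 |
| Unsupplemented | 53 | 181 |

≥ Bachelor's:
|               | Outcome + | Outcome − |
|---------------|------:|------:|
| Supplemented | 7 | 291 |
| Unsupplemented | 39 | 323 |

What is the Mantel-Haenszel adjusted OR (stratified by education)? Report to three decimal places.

OR_MH = Σ(aᵢdᵢ/nᵢ) / Σ(bᵢcᵢ/nᵢ), where nᵢ is the stratum total.
Stratum 1 (≤ High school): n = 682; a·d/n = 10·340/682 = 4.9853; b·c/n = 259·73/682 = 27.7229
Stratum 2 (Some college): n = 377; a·d/n = 7·181/377 = 3.3607; b·c/n = 136·53/377 = 19.1194
Stratum 3 (≥ Bachelor's): n = 660; a·d/n = 7·323/660 = 3.4258; b·c/n = 291·39/660 = 17.1955
OR_MH = (4.9853 + 3.3607 + 3.4258) / (27.7229 + 19.1194 + 17.1955) = 11.7718 / 64.0377 = 0.18383

0.184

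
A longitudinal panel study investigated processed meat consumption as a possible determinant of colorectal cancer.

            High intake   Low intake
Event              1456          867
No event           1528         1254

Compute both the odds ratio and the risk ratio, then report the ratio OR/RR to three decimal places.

Reading the table with exposure as columns: a = 1456 (High intake, case), b = 1528 (High intake, non-case), c = 867 (Low intake, case), d = 1254.
OR = (1456·1254)/(1528·867) = 1825824/1324776 = 1.37821
Risk in exposed = 1456/2984 = 0.48794; risk in unexposed = 867/2121 = 0.40877; RR = 1.19367
OR/RR = 1.37821 / 1.19367 = 1.15460
The outcome is not rare, so the OR lies further from 1 than the RR.

1.155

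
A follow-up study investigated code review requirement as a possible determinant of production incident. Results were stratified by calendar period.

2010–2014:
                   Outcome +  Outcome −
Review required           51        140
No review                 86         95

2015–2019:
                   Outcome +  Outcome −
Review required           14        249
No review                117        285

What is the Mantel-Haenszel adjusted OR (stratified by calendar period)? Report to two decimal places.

0.25

OR_MH = Σ(aᵢdᵢ/nᵢ) / Σ(bᵢcᵢ/nᵢ), where nᵢ is the stratum total.
Stratum 1 (2010–2014): n = 372; a·d/n = 51·95/372 = 13.0242; b·c/n = 140·86/372 = 32.3656
Stratum 2 (2015–2019): n = 665; a·d/n = 14·285/665 = 6.0000; b·c/n = 249·117/665 = 43.8090
OR_MH = (13.0242 + 6.0000) / (32.3656 + 43.8090) = 19.0242 / 76.1746 = 0.24974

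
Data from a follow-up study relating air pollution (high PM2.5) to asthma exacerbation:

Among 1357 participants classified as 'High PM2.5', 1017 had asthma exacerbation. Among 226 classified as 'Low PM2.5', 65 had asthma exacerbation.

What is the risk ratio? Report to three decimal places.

From the description: a = 1017, b = 340, c = 65, d = 161.
Risk in exposed = 1017/1357 = 0.74945; risk in unexposed = 65/226 = 0.28761.
RR = 0.74945 / 0.28761 = 2.60577
The risk among the exposed is 2.61 times that among the unexposed.

2.606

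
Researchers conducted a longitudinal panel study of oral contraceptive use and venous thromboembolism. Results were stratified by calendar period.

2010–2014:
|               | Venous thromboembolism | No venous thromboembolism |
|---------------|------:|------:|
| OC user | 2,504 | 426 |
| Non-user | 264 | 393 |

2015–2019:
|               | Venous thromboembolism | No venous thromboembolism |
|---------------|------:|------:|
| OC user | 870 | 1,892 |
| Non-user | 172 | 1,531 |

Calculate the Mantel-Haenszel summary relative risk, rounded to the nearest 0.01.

RR_MH = Σ(aᵢ·n₀ᵢ/nᵢ) / Σ(cᵢ·n₁ᵢ/nᵢ), with n₁ᵢ = aᵢ+bᵢ (exposed), n₀ᵢ = cᵢ+dᵢ (unexposed), nᵢ = n₁ᵢ+n₀ᵢ.
Stratum 1 (2010–2014): n₁ = 2930, n₀ = 657, n = 3587; a·n₀/n = 2504·657/3587 = 458.6362; c·n₁/n = 264·2930/3587 = 215.6454
Stratum 2 (2015–2019): n₁ = 2762, n₀ = 1703, n = 4465; a·n₀/n = 870·1703/4465 = 331.8275; c·n₁/n = 172·2762/4465 = 106.3973
RR_MH = (458.6362 + 331.8275) / (215.6454 + 106.3973) = 790.4637 / 322.0427 = 2.45453

2.45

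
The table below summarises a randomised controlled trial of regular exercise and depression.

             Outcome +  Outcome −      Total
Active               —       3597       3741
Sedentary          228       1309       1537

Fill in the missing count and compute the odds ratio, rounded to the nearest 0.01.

0.23

The missing cell is in the exposed row: 3741 − 3597 = 144.
So a = 144, b = 3597, c = 228, d = 1309.
OR = (a·d)/(b·c) = (144 × 1309) / (3597 × 228) = 188496 / 820116 = 0.22984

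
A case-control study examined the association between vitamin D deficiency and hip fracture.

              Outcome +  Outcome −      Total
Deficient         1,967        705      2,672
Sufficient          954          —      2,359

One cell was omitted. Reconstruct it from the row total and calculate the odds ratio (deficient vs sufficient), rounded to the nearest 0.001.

4.109

The missing cell is in the unexposed row: 2359 − 954 = 1405.
So a = 1967, b = 705, c = 954, d = 1405.
OR = (a·d)/(b·c) = (1967 × 1405) / (705 × 954) = 2763635 / 672570 = 4.10907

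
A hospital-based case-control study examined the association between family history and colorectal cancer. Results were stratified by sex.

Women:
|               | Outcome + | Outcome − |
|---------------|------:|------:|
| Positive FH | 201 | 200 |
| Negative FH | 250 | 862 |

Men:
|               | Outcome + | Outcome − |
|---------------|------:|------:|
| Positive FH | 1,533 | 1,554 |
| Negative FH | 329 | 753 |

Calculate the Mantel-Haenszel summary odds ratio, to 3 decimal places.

OR_MH = Σ(aᵢdᵢ/nᵢ) / Σ(bᵢcᵢ/nᵢ), where nᵢ is the stratum total.
Stratum 1 (Women): n = 1513; a·d/n = 201·862/1513 = 114.5155; b·c/n = 200·250/1513 = 33.0469
Stratum 2 (Men): n = 4169; a·d/n = 1533·753/4169 = 276.8887; b·c/n = 1554·329/4169 = 122.6352
OR_MH = (114.5155 + 276.8887) / (33.0469 + 122.6352) = 391.4042 / 155.6821 = 2.51412

2.514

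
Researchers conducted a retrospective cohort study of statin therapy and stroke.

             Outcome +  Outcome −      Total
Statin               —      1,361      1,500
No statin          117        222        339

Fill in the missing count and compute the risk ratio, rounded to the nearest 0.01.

0.27

The missing cell is in the exposed row: 1500 − 1361 = 139.
So a = 139, b = 1361, c = 117, d = 222.
RR = [a/(a+b)] / [c/(c+d)] = (139/1500) / (117/339) = 0.09267/0.34513 = 0.26850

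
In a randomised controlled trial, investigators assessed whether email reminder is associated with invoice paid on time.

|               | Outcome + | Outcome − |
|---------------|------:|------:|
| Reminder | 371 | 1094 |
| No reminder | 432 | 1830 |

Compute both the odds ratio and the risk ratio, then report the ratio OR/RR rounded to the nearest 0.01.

1.08

Cells: a = 371, b = 1094, c = 432, d = 1830.
OR = (371·1830)/(1094·432) = 678930/472608 = 1.43656
Risk in exposed = 371/1465 = 0.25324; risk in unexposed = 432/2262 = 0.19098; RR = 1.32600
OR/RR = 1.43656 / 1.32600 = 1.08337
The outcome is not rare, so the OR lies further from 1 than the RR.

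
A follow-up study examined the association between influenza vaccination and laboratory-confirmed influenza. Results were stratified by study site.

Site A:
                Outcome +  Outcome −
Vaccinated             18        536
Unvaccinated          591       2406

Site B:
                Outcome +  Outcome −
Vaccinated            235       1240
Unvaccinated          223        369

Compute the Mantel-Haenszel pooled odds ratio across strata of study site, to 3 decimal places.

0.243

OR_MH = Σ(aᵢdᵢ/nᵢ) / Σ(bᵢcᵢ/nᵢ), where nᵢ is the stratum total.
Stratum 1 (Site A): n = 3551; a·d/n = 18·2406/3551 = 12.1960; b·c/n = 536·591/3551 = 89.2075
Stratum 2 (Site B): n = 2067; a·d/n = 235·369/2067 = 41.9521; b·c/n = 1240·223/2067 = 133.7784
OR_MH = (12.1960 + 41.9521) / (89.2075 + 133.7784) = 54.1481 / 222.9860 = 0.24283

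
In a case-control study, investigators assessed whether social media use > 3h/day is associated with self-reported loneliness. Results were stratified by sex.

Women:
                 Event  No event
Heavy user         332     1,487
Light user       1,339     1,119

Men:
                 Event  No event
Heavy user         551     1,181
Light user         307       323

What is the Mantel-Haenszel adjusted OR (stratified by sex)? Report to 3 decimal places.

OR_MH = Σ(aᵢdᵢ/nᵢ) / Σ(bᵢcᵢ/nᵢ), where nᵢ is the stratum total.
Stratum 1 (Women): n = 4277; a·d/n = 332·1119/4277 = 86.8618; b·c/n = 1487·1339/4277 = 465.5350
Stratum 2 (Men): n = 2362; a·d/n = 551·323/2362 = 75.3484; b·c/n = 1181·307/2362 = 153.5000
OR_MH = (86.8618 + 75.3484) / (465.5350 + 153.5000) = 162.2103 / 619.0350 = 0.26204

0.262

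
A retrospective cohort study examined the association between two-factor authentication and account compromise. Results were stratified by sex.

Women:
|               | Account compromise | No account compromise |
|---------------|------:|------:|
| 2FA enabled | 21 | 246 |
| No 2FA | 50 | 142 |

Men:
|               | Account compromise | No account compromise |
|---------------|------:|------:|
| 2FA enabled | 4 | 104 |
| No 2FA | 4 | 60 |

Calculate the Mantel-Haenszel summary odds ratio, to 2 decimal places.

0.27

OR_MH = Σ(aᵢdᵢ/nᵢ) / Σ(bᵢcᵢ/nᵢ), where nᵢ is the stratum total.
Stratum 1 (Women): n = 459; a·d/n = 21·142/459 = 6.4967; b·c/n = 246·50/459 = 26.7974
Stratum 2 (Men): n = 172; a·d/n = 4·60/172 = 1.3953; b·c/n = 104·4/172 = 2.4186
OR_MH = (6.4967 + 1.3953) / (26.7974 + 2.4186) = 7.8921 / 29.2160 = 0.27013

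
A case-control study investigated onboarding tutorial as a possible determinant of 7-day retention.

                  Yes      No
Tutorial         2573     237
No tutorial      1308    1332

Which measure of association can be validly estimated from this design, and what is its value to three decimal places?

11.056

Cells: a = 2573, b = 237, c = 1308, d = 1332.
This is a case-control study: participants were sampled on outcome status, so risks in the source population cannot be estimated directly — relative risk is not valid here. The odds ratio is the appropriate measure.
OR = (a·d)/(b·c) = (2573 × 1332) / (237 × 1308) = 3427236 / 309996 = 11.05574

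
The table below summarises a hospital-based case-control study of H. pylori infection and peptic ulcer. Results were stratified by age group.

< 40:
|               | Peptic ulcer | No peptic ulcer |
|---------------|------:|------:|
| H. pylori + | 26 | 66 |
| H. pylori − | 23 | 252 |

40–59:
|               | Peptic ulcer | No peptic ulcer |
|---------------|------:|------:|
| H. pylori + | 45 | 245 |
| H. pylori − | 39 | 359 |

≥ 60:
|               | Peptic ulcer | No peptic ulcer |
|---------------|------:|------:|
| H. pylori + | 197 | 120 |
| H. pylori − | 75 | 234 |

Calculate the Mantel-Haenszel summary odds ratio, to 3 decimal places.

OR_MH = Σ(aᵢdᵢ/nᵢ) / Σ(bᵢcᵢ/nᵢ), where nᵢ is the stratum total.
Stratum 1 (< 40): n = 367; a·d/n = 26·252/367 = 17.8529; b·c/n = 66·23/367 = 4.1362
Stratum 2 (40–59): n = 688; a·d/n = 45·359/688 = 23.4811; b·c/n = 245·39/688 = 13.8881
Stratum 3 (≥ 60): n = 626; a·d/n = 197·234/626 = 73.6390; b·c/n = 120·75/626 = 14.3770
OR_MH = (17.8529 + 23.4811 + 73.6390) / (4.1362 + 13.8881 + 14.3770) = 114.9729 / 32.4013 = 3.54840

3.548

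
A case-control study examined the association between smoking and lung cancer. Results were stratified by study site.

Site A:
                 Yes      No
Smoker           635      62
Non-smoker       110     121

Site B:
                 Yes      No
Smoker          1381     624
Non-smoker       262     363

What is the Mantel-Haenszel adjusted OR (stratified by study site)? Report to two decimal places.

3.93

OR_MH = Σ(aᵢdᵢ/nᵢ) / Σ(bᵢcᵢ/nᵢ), where nᵢ is the stratum total.
Stratum 1 (Site A): n = 928; a·d/n = 635·121/928 = 82.7963; b·c/n = 62·110/928 = 7.3491
Stratum 2 (Site B): n = 2630; a·d/n = 1381·363/2630 = 190.6095; b·c/n = 624·262/2630 = 62.1627
OR_MH = (82.7963 + 190.6095) / (7.3491 + 62.1627) = 273.4058 / 69.5119 = 3.93322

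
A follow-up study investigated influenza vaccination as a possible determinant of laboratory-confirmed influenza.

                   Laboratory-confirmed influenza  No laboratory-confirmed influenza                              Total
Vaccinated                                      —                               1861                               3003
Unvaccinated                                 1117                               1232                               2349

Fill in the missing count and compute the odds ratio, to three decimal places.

0.677

The missing cell is in the exposed row: 3003 − 1861 = 1142.
So a = 1142, b = 1861, c = 1117, d = 1232.
OR = (a·d)/(b·c) = (1142 × 1232) / (1861 × 1117) = 1406944 / 2078737 = 0.67683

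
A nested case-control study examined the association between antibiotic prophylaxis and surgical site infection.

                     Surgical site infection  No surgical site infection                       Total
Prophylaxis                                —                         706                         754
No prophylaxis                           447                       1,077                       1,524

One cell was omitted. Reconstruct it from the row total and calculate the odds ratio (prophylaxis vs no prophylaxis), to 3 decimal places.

0.164

The missing cell is in the exposed row: 754 − 706 = 48.
So a = 48, b = 706, c = 447, d = 1077.
OR = (a·d)/(b·c) = (48 × 1077) / (706 × 447) = 51696 / 315582 = 0.16381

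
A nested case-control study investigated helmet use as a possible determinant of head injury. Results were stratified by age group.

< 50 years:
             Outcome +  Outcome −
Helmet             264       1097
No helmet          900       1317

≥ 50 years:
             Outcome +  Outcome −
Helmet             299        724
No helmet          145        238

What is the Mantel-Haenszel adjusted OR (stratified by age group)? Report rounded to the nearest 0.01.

0.42

OR_MH = Σ(aᵢdᵢ/nᵢ) / Σ(bᵢcᵢ/nᵢ), where nᵢ is the stratum total.
Stratum 1 (< 50 years): n = 3578; a·d/n = 264·1317/3578 = 97.1738; b·c/n = 1097·900/3578 = 275.9363
Stratum 2 (≥ 50 years): n = 1406; a·d/n = 299·238/1406 = 50.6131; b·c/n = 724·145/1406 = 74.6657
OR_MH = (97.1738 + 50.6131) / (275.9363 + 74.6657) = 147.7869 / 350.6020 = 0.42152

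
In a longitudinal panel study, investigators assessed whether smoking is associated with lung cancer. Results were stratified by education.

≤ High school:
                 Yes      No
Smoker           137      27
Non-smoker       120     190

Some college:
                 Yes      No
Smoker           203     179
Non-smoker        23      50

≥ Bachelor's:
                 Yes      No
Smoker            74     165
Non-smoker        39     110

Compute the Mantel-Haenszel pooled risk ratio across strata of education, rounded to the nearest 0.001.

1.775

RR_MH = Σ(aᵢ·n₀ᵢ/nᵢ) / Σ(cᵢ·n₁ᵢ/nᵢ), with n₁ᵢ = aᵢ+bᵢ (exposed), n₀ᵢ = cᵢ+dᵢ (unexposed), nᵢ = n₁ᵢ+n₀ᵢ.
Stratum 1 (≤ High school): n₁ = 164, n₀ = 310, n = 474; a·n₀/n = 137·310/474 = 89.5992; c·n₁/n = 120·164/474 = 41.5190
Stratum 2 (Some college): n₁ = 382, n₀ = 73, n = 455; a·n₀/n = 203·73/455 = 32.5692; c·n₁/n = 23·382/455 = 19.3099
Stratum 3 (≥ Bachelor's): n₁ = 239, n₀ = 149, n = 388; a·n₀/n = 74·149/388 = 28.4175; c·n₁/n = 39·239/388 = 24.0232
RR_MH = (89.5992 + 32.5692 + 28.4175) / (41.5190 + 19.3099 + 24.0232) = 150.5859 / 84.8521 = 1.77469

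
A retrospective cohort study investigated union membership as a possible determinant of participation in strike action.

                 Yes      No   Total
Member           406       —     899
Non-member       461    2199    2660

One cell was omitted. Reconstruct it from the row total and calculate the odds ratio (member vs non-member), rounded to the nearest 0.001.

The missing cell is in the exposed row: 899 − 406 = 493.
So a = 406, b = 493, c = 461, d = 2199.
OR = (a·d)/(b·c) = (406 × 2199) / (493 × 461) = 892794 / 227273 = 3.92829

3.928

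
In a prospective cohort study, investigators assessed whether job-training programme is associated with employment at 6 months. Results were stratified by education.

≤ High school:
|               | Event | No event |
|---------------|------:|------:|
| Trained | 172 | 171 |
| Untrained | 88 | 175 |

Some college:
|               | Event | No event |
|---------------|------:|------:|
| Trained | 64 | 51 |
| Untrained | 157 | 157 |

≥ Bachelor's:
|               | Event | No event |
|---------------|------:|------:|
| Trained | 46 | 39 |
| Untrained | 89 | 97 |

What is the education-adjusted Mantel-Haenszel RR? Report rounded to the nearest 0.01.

RR_MH = Σ(aᵢ·n₀ᵢ/nᵢ) / Σ(cᵢ·n₁ᵢ/nᵢ), with n₁ᵢ = aᵢ+bᵢ (exposed), n₀ᵢ = cᵢ+dᵢ (unexposed), nᵢ = n₁ᵢ+n₀ᵢ.
Stratum 1 (≤ High school): n₁ = 343, n₀ = 263, n = 606; a·n₀/n = 172·263/606 = 74.6469; c·n₁/n = 88·343/606 = 49.8086
Stratum 2 (Some college): n₁ = 115, n₀ = 314, n = 429; a·n₀/n = 64·314/429 = 46.8438; c·n₁/n = 157·115/429 = 42.0862
Stratum 3 (≥ Bachelor's): n₁ = 85, n₀ = 186, n = 271; a·n₀/n = 46·186/271 = 31.5720; c·n₁/n = 89·85/271 = 27.9151
RR_MH = (74.6469 + 46.8438 + 31.5720) / (49.8086 + 42.0862 + 27.9151) = 153.0626 / 119.8100 = 1.27755

1.28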